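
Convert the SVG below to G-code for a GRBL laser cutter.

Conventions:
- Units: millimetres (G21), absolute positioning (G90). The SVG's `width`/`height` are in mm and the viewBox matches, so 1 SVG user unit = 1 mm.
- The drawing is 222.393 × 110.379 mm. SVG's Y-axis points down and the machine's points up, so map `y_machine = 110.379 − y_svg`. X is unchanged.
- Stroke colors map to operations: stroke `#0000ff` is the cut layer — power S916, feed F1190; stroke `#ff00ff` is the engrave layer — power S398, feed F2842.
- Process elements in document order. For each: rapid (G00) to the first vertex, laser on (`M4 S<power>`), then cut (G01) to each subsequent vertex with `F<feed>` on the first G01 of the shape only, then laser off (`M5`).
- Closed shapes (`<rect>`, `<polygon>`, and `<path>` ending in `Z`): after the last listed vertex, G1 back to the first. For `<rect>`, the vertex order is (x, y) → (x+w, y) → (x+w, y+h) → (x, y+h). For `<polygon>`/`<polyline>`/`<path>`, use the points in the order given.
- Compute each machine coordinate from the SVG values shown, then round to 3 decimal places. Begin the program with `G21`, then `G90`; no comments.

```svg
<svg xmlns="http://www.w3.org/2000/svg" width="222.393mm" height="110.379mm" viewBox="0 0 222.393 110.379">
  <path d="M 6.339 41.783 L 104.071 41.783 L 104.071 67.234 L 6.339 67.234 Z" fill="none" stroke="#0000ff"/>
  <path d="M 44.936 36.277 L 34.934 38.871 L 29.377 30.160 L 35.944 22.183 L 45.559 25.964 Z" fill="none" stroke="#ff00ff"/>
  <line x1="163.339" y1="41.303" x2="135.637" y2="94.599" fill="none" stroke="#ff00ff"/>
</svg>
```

G21
G90
G00 X6.339 Y68.596
M4 S916
G01 X104.071 Y68.596 F1190
G01 X104.071 Y43.145
G01 X6.339 Y43.145
G01 X6.339 Y68.596
M5
G00 X44.936 Y74.102
M4 S398
G01 X34.934 Y71.508 F2842
G01 X29.377 Y80.219
G01 X35.944 Y88.196
G01 X45.559 Y84.415
G01 X44.936 Y74.102
M5
G00 X163.339 Y69.076
M4 S398
G01 X135.637 Y15.780 F2842
M5

1 u = 1 mm; y_m = 110.379 − y.

[1] `<path>` rectangle, #0000ff→cut S916 F1190: (6.339,68.596) → (104.071,68.596) → (104.071,43.145) → (6.339,43.145) → (6.339,68.596) (closed)

[2] `<path>` regular polygon, #ff00ff→engrave S398 F2842: (44.936,74.102) → (34.934,71.508) → (29.377,80.219) → (35.944,88.196) → (45.559,84.415) → (44.936,74.102) (closed)

[3] `<line>` line segment, #ff00ff→engrave S398 F2842: (163.339,69.076) → (135.637,15.780)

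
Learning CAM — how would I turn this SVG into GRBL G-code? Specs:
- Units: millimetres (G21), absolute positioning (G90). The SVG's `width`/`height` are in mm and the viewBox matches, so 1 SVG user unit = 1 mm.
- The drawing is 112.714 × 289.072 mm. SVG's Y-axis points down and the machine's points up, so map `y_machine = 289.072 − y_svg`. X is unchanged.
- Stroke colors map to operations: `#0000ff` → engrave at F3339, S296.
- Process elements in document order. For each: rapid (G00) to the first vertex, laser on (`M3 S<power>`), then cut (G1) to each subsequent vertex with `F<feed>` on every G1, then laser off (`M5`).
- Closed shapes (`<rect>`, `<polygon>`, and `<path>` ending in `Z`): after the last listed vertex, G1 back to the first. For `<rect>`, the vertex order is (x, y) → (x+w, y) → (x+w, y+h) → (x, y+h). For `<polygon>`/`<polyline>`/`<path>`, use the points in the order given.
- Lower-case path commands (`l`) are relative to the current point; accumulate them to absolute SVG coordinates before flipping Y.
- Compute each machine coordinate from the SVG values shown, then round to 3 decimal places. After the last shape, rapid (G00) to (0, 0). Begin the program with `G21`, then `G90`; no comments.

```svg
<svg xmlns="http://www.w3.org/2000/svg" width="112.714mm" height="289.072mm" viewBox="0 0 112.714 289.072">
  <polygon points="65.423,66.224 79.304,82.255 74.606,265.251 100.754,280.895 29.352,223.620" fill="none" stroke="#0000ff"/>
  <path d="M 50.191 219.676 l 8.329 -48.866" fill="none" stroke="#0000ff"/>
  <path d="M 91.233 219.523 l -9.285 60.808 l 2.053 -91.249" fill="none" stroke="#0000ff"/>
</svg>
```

G21
G90
G00 X65.423 Y222.848
M3 S296
G1 X79.304 Y206.817 F3339
G1 X74.606 Y23.821 F3339
G1 X100.754 Y8.177 F3339
G1 X29.352 Y65.452 F3339
G1 X65.423 Y222.848 F3339
M5
G00 X50.191 Y69.396
M3 S296
G1 X58.520 Y118.262 F3339
M5
G00 X91.233 Y69.549
M3 S296
G1 X81.948 Y8.741 F3339
G1 X84.001 Y99.990 F3339
M5
G00 X0.000 Y0.000

viewBox `0 0 112.714 289.072` with mm width/height → 1 unit = 1 mm. Flip: y_m = 289.072 − y_svg.

**Shape 1** — `<polygon>` closed polygon, stroke `#0000ff` → engrave (S296, F3339). Machine vertices: (65.423,222.848) → (79.304,206.817) → (74.606,23.821) → (100.754,8.177) → (29.352,65.452) → (65.423,222.848). Closed: final G1 returns to the first vertex.

**Shape 2** — `<path>` line segment, stroke `#0000ff` → engrave (S296, F3339). Machine vertices: (50.191,69.396) → (58.520,118.262). Open path.

**Shape 3** — `<path>` open polyline, stroke `#0000ff` → engrave (S296, F3339). Machine vertices: (91.233,69.549) → (81.948,8.741) → (84.001,99.990). Open path.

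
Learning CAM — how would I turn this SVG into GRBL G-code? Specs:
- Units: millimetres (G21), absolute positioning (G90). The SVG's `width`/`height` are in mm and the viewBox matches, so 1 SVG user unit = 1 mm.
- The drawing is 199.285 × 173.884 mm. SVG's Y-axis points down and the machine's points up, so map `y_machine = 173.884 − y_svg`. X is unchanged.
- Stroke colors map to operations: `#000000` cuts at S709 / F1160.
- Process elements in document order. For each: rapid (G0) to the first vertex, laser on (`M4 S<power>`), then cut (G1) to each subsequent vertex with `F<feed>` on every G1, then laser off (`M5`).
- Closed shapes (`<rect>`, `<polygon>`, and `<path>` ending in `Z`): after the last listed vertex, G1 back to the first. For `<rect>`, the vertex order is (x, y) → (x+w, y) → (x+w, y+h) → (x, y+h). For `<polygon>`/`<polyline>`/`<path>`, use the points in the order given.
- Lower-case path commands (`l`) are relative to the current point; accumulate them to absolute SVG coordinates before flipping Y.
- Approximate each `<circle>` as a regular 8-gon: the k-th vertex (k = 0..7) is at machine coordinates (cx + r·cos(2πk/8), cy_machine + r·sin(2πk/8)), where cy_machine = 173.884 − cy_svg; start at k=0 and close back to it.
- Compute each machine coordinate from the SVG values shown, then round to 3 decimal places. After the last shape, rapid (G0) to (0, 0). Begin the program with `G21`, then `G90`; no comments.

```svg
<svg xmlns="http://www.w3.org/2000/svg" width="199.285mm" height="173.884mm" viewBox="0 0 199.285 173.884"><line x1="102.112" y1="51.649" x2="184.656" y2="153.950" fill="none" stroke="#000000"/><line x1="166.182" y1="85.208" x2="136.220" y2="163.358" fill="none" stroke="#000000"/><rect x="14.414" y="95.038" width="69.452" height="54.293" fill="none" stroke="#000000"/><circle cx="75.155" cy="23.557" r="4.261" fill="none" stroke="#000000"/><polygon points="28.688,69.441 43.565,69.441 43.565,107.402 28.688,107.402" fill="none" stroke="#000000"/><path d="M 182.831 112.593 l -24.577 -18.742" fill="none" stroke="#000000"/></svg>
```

G21
G90
G0 X102.112 Y122.235
M4 S709
G1 X184.656 Y19.934 F1160
M5
G0 X166.182 Y88.676
M4 S709
G1 X136.220 Y10.526 F1160
M5
G0 X14.414 Y78.846
M4 S709
G1 X83.866 Y78.846 F1160
G1 X83.866 Y24.553 F1160
G1 X14.414 Y24.553 F1160
G1 X14.414 Y78.846 F1160
M5
G0 X79.416 Y150.327
M4 S709
G1 X78.168 Y153.340 F1160
G1 X75.155 Y154.588 F1160
G1 X72.142 Y153.340 F1160
G1 X70.894 Y150.327 F1160
G1 X72.142 Y147.314 F1160
G1 X75.155 Y146.066 F1160
G1 X78.168 Y147.314 F1160
G1 X79.416 Y150.327 F1160
M5
G0 X28.688 Y104.443
M4 S709
G1 X43.565 Y104.443 F1160
G1 X43.565 Y66.482 F1160
G1 X28.688 Y66.482 F1160
G1 X28.688 Y104.443 F1160
M5
G0 X182.831 Y61.291
M4 S709
G1 X158.254 Y80.033 F1160
M5
G0 X0.000 Y0.000

1 u = 1 mm; y_m = 173.884 − y.

[1] `<line>` line segment, #000000→cut S709 F1160: (102.112,122.235) → (184.656,19.934)

[2] `<line>` line segment, #000000→cut S709 F1160: (166.182,88.676) → (136.220,10.526)

[3] `<rect>` rectangle, #000000→cut S709 F1160: (14.414,78.846) → (83.866,78.846) → (83.866,24.553) → (14.414,24.553) → (14.414,78.846) (closed)

[4] `<circle>` circle, #000000→cut S709 F1160: (79.416,150.327) → (78.168,153.340) → (75.155,154.588) → (72.142,153.340) → (70.894,150.327) → (72.142,147.314) → (75.155,146.066) → (78.168,147.314) → (79.416,150.327) (closed)

[5] `<polygon>` rectangle, #000000→cut S709 F1160: (28.688,104.443) → (43.565,104.443) → (43.565,66.482) → (28.688,66.482) → (28.688,104.443) (closed)

[6] `<path>` line segment, #000000→cut S709 F1160: (182.831,61.291) → (158.254,80.033)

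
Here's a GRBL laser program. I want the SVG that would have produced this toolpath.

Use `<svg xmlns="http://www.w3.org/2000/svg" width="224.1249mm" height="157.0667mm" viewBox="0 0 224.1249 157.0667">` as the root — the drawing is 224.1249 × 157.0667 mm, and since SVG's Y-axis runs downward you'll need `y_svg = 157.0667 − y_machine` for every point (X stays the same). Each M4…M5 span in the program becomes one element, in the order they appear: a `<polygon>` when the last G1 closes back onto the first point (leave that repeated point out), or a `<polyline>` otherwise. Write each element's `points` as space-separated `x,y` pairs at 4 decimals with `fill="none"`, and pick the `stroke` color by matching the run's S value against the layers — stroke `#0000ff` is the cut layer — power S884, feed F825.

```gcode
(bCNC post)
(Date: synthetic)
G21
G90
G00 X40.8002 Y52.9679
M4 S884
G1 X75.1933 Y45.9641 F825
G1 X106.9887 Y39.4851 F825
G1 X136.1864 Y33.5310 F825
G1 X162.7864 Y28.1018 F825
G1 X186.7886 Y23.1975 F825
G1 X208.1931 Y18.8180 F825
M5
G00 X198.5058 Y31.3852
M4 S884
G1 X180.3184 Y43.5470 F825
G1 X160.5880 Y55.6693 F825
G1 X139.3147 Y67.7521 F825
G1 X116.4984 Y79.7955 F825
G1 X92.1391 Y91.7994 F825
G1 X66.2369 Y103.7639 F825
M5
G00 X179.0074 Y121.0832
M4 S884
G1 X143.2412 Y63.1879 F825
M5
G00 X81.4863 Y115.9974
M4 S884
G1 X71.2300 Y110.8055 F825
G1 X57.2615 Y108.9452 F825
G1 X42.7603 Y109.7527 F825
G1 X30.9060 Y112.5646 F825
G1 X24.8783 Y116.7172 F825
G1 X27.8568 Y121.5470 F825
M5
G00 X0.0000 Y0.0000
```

Each laser-on run becomes one SVG element. Flip Y back into SVG space with y_svg = 157.0667 − y_machine. Every run uses S884, so all elements get stroke `#0000ff` (cut).

Run 1: The run is open, so emit a `<polyline>` with points (Y-flipped): 40.8002,104.0988 75.1933,111.1026 106.9887,117.5816 136.1864,123.5357 162.7864,128.9649 186.7886,133.8692 208.1931,138.2487.

Run 2: The run is open, so emit a `<polyline>` with points (Y-flipped): 198.5058,125.6815 180.3184,113.5197 160.5880,101.3974 139.3147,89.3146 116.4984,77.2712 92.1391,65.2673 66.2369,53.3028.

Run 3: The run is open, so emit a `<polyline>` with points (Y-flipped): 179.0074,35.9835 143.2412,93.8788.

Run 4: The run is open, so emit a `<polyline>` with points (Y-flipped): 81.4863,41.0693 71.2300,46.2612 57.2615,48.1215 42.7603,47.3140 30.9060,44.5021 24.8783,40.3495 27.8568,35.5197.

<svg xmlns="http://www.w3.org/2000/svg" width="224.1249mm" height="157.0667mm" viewBox="0 0 224.1249 157.0667">
  <polyline points="40.8002,104.0988 75.1933,111.1026 106.9887,117.5816 136.1864,123.5357 162.7864,128.9649 186.7886,133.8692 208.1931,138.2487" fill="none" stroke="#0000ff"/>
  <polyline points="198.5058,125.6815 180.3184,113.5197 160.5880,101.3974 139.3147,89.3146 116.4984,77.2712 92.1391,65.2673 66.2369,53.3028" fill="none" stroke="#0000ff"/>
  <polyline points="179.0074,35.9835 143.2412,93.8788" fill="none" stroke="#0000ff"/>
  <polyline points="81.4863,41.0693 71.2300,46.2612 57.2615,48.1215 42.7603,47.3140 30.9060,44.5021 24.8783,40.3495 27.8568,35.5197" fill="none" stroke="#0000ff"/>
</svg>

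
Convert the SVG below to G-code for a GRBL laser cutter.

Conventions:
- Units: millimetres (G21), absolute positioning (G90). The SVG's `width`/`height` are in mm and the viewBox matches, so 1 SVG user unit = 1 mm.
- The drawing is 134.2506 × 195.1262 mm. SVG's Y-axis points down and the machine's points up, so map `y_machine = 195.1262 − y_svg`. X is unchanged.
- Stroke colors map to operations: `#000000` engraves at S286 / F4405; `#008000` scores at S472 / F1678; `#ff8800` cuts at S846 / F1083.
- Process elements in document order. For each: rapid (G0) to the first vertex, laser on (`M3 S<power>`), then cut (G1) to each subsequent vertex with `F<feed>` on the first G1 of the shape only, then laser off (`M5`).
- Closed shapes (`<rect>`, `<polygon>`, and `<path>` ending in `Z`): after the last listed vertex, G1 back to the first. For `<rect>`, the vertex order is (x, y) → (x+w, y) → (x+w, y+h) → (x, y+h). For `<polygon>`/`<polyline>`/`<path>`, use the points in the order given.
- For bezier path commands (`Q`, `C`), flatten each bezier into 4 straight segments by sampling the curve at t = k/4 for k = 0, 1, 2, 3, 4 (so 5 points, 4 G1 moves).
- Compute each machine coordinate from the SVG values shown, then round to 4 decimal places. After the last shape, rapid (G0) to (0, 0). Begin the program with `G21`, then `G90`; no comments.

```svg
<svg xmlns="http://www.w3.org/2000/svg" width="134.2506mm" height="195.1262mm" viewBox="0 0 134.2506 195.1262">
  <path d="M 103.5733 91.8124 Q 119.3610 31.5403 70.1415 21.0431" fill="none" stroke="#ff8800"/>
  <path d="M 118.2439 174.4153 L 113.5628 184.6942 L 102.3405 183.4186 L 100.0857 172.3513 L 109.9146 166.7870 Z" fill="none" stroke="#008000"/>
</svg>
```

G21
G90
G0 X103.5733 Y103.3138
M3 S846
G1 X107.4042 Y130.3389 F1083
G1 X103.1092 Y151.1422
G1 X90.6883 Y165.7236
G1 X70.1415 Y174.0831
M5
G0 X118.2439 Y20.7109
M3 S472
G1 X113.5628 Y10.4320 F1678
G1 X102.3405 Y11.7076
G1 X100.0857 Y22.7749
G1 X109.9146 Y28.3392
G1 X118.2439 Y20.7109
M5
G0 X0.0000 Y0.0000

viewBox `0 0 134.2506 195.1262` with mm width/height → 1 unit = 1 mm. Flip: y_m = 195.1262 − y_svg.

**Shape 1** — `<path>` quadratic bezier, stroke `#ff8800` → cut (S846, F1083). Control points (SVG): P0=(103.5733,91.8124), P1=(119.3610,31.5403), P2=(70.1415,21.0431); sampled at t=k/4. Machine vertices: (103.5733,103.3138) → (107.4042,130.3389) → (103.1092,151.1422) → (90.6883,165.7236) → (70.1415,174.0831). Open path.

**Shape 2** — `<path>` regular polygon, stroke `#008000` → score (S472, F1678). Machine vertices: (118.2439,20.7109) → (113.5628,10.4320) → (102.3405,11.7076) → (100.0857,22.7749) → (109.9146,28.3392) → (118.2439,20.7109). Closed: final G1 returns to the first vertex.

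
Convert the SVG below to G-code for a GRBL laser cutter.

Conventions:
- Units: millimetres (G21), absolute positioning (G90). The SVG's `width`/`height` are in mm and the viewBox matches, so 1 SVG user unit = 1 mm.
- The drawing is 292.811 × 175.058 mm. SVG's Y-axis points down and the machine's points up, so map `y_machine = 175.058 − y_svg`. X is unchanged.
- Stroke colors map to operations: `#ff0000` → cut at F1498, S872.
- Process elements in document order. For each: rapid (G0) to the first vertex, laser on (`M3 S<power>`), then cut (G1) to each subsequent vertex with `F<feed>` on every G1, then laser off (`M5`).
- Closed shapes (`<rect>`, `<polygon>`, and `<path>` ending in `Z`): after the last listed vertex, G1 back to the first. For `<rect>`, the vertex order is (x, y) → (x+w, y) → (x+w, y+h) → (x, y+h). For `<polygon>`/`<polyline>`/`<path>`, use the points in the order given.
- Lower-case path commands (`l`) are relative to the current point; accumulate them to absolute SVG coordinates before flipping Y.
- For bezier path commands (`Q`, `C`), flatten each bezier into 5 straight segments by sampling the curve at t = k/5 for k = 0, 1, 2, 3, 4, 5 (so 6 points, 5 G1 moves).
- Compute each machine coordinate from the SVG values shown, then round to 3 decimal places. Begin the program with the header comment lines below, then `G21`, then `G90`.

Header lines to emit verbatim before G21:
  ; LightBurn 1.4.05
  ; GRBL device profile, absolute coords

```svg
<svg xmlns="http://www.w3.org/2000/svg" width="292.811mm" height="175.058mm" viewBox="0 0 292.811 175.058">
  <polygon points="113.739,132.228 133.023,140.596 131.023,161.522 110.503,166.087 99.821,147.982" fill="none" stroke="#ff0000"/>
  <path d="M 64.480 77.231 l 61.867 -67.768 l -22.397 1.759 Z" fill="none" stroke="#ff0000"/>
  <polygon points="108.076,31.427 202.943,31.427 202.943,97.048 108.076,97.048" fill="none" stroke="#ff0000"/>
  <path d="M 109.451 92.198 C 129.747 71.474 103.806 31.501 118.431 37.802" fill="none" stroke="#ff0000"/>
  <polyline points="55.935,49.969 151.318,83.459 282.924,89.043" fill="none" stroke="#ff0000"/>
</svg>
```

Since the viewBox matches the mm dimensions, user units are millimetres directly. The only transform is the Y-flip y_m = 175.058 − y_svg.

Shape 1 is a regular polygon drawn with `<polygon>`. Its stroke #ff0000 means cut at S872, F1498. After flipping Y the toolpath is (113.739,42.830) → (133.023,34.462) → (131.023,13.536) → (110.503,8.971) → (99.821,27.076) → (113.739,42.830), returning to the start.

Shape 2 is a closed polygon drawn with `<path>`. Its stroke #ff0000 means cut at S872, F1498. After flipping Y the toolpath is (64.480,97.827) → (126.347,165.595) → (103.950,163.836) → (64.480,97.827), returning to the start.

Shape 3 is a rectangle drawn with `<polygon>`. Its stroke #ff0000 means cut at S872, F1498. After flipping Y the toolpath is (108.076,143.631) → (202.943,143.631) → (202.943,78.010) → (108.076,78.010) → (108.076,143.631), returning to the start.

Shape 4 is a cubic bezier drawn with `<path>`. Its stroke #ff0000 means cut at S872, F1498. After flipping Y the toolpath is (109.451,82.860) → (116.775,97.080) → (117.168,112.775) → (114.797,126.799) → (113.829,136.008) → (118.431,137.256).

Shape 5 is a open polyline drawn with `<polyline>`. Its stroke #ff0000 means cut at S872, F1498. After flipping Y the toolpath is (55.935,125.089) → (151.318,91.599) → (282.924,86.015).

; LightBurn 1.4.05
; GRBL device profile, absolute coords
G21
G90
G0 X113.739 Y42.830
M3 S872
G1 X133.023 Y34.462 F1498
G1 X131.023 Y13.536 F1498
G1 X110.503 Y8.971 F1498
G1 X99.821 Y27.076 F1498
G1 X113.739 Y42.830 F1498
M5
G0 X64.480 Y97.827
M3 S872
G1 X126.347 Y165.595 F1498
G1 X103.950 Y163.836 F1498
G1 X64.480 Y97.827 F1498
M5
G0 X108.076 Y143.631
M3 S872
G1 X202.943 Y143.631 F1498
G1 X202.943 Y78.010 F1498
G1 X108.076 Y78.010 F1498
G1 X108.076 Y143.631 F1498
M5
G0 X109.451 Y82.860
M3 S872
G1 X116.775 Y97.080 F1498
G1 X117.168 Y112.775 F1498
G1 X114.797 Y126.799 F1498
G1 X113.829 Y136.008 F1498
G1 X118.431 Y137.256 F1498
M5
G0 X55.935 Y125.089
M3 S872
G1 X151.318 Y91.599 F1498
G1 X282.924 Y86.015 F1498
M5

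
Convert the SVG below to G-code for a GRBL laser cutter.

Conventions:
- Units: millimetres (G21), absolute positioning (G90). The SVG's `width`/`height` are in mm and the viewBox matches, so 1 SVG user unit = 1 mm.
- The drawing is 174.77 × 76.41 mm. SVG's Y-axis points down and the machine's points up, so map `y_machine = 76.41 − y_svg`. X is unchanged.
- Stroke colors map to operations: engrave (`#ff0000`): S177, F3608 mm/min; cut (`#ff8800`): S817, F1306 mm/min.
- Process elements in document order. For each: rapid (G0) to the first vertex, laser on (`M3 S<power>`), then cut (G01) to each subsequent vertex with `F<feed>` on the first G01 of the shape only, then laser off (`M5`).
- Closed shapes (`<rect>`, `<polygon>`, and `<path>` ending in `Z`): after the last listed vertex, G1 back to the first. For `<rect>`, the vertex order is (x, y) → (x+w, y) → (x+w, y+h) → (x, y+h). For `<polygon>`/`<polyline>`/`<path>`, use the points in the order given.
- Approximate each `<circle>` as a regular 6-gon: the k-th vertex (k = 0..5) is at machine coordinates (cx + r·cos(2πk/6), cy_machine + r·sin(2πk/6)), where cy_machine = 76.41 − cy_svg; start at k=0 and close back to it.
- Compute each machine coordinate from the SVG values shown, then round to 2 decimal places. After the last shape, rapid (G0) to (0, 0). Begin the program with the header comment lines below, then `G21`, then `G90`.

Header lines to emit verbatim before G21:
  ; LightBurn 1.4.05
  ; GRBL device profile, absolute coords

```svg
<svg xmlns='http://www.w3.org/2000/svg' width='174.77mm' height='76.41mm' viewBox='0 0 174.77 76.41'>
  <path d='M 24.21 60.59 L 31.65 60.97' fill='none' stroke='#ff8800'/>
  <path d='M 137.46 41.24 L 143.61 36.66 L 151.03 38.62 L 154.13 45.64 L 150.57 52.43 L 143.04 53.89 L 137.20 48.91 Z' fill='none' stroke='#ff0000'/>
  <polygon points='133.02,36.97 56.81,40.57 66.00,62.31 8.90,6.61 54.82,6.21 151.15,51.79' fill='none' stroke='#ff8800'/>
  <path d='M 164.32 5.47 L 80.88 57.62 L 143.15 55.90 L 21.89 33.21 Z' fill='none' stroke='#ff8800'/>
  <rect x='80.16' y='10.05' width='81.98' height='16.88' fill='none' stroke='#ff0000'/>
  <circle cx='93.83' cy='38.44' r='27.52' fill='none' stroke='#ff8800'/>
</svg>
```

; LightBurn 1.4.05
; GRBL device profile, absolute coords
G21
G90
G0 X24.21 Y15.82
M3 S817
G01 X31.65 Y15.44 F1306
M5
G0 X137.46 Y35.17
M3 S177
G01 X143.61 Y39.75 F3608
G01 X151.03 Y37.79
G01 X154.13 Y30.77
G01 X150.57 Y23.98
G01 X143.04 Y22.52
G01 X137.20 Y27.50
G01 X137.46 Y35.17
M5
G0 X133.02 Y39.44
M3 S817
G01 X56.81 Y35.84 F1306
G01 X66.00 Y14.10
G01 X8.90 Y69.80
G01 X54.82 Y70.20
G01 X151.15 Y24.62
G01 X133.02 Y39.44
M5
G0 X164.32 Y70.94
M3 S817
G01 X80.88 Y18.79 F1306
G01 X143.15 Y20.51
G01 X21.89 Y43.20
G01 X164.32 Y70.94
M5
G0 X80.16 Y66.36
M3 S177
G01 X162.14 Y66.36 F3608
G01 X162.14 Y49.48
G01 X80.16 Y49.48
G01 X80.16 Y66.36
M5
G0 X121.35 Y37.97
M3 S817
G01 X107.59 Y61.80 F1306
G01 X80.07 Y61.80
G01 X66.31 Y37.97
G01 X80.07 Y14.14
G01 X107.59 Y14.14
G01 X121.35 Y37.97
M5
G0 X0.00 Y0.00

viewBox `0 0 174.77 76.41` with mm width/height → 1 unit = 1 mm. Flip: y_m = 76.41 − y_svg.

**Shape 1** — `<path>` line segment, stroke `#ff8800` → cut (S817, F1306). Machine vertices: (24.21,15.82) → (31.65,15.44). Open path.

**Shape 2** — `<path>` regular polygon, stroke `#ff0000` → engrave (S177, F3608). Machine vertices: (137.46,35.17) → (143.61,39.75) → (151.03,37.79) → (154.13,30.77) → (150.57,23.98) → (143.04,22.52) → (137.20,27.50) → (137.46,35.17). Closed: final G1 returns to the first vertex.

**Shape 3** — `<polygon>` closed polygon, stroke `#ff8800` → cut (S817, F1306). Machine vertices: (133.02,39.44) → (56.81,35.84) → (66.00,14.10) → (8.90,69.80) → (54.82,70.20) → (151.15,24.62) → (133.02,39.44). Closed: final G1 returns to the first vertex.

**Shape 4** — `<path>` closed polygon, stroke `#ff8800` → cut (S817, F1306). Machine vertices: (164.32,70.94) → (80.88,18.79) → (143.15,20.51) → (21.89,43.20) → (164.32,70.94). Closed: final G1 returns to the first vertex.

**Shape 5** — `<rect>` rectangle, stroke `#ff0000` → engrave (S177, F3608). Machine vertices: (80.16,66.36) → (162.14,66.36) → (162.14,49.48) → (80.16,49.48) → (80.16,66.36). Closed: final G1 returns to the first vertex.

**Shape 6** — `<circle>` circle, stroke `#ff8800` → cut (S817, F1306). Machine vertices: (121.35,37.97) → (107.59,61.80) → (80.07,61.80) → (66.31,37.97) → (80.07,14.14) → (107.59,14.14) → (121.35,37.97). Closed: final G1 returns to the first vertex.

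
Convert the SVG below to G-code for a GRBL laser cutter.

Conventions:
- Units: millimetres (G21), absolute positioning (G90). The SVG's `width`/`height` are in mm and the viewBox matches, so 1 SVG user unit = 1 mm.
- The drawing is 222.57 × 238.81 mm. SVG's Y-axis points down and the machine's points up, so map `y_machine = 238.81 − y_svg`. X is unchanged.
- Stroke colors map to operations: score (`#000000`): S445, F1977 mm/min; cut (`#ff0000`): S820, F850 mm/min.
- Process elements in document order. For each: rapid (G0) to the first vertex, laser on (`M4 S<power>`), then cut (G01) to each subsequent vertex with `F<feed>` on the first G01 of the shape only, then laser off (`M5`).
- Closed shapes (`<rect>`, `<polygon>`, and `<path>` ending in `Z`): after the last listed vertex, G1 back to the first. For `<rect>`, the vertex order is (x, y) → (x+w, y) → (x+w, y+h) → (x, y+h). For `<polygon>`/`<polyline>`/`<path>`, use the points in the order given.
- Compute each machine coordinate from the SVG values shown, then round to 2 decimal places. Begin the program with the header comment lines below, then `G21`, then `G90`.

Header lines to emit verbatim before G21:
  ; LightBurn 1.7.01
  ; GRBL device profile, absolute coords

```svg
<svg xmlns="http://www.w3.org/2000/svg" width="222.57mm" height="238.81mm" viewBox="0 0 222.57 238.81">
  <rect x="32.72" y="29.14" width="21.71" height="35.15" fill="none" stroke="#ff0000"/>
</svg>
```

Since the viewBox matches the mm dimensions, user units are millimetres directly. The only transform is the Y-flip y_m = 238.81 − y_svg.

Shape 1 is a rectangle drawn with `<rect>`. Its stroke #ff0000 means cut at S820, F850. After flipping Y the toolpath is (32.72,209.67) → (54.43,209.67) → (54.43,174.52) → (32.72,174.52) → (32.72,209.67), returning to the start.

; LightBurn 1.7.01
; GRBL device profile, absolute coords
G21
G90
G0 X32.72 Y209.67
M4 S820
G01 X54.43 Y209.67 F850
G01 X54.43 Y174.52
G01 X32.72 Y174.52
G01 X32.72 Y209.67
M5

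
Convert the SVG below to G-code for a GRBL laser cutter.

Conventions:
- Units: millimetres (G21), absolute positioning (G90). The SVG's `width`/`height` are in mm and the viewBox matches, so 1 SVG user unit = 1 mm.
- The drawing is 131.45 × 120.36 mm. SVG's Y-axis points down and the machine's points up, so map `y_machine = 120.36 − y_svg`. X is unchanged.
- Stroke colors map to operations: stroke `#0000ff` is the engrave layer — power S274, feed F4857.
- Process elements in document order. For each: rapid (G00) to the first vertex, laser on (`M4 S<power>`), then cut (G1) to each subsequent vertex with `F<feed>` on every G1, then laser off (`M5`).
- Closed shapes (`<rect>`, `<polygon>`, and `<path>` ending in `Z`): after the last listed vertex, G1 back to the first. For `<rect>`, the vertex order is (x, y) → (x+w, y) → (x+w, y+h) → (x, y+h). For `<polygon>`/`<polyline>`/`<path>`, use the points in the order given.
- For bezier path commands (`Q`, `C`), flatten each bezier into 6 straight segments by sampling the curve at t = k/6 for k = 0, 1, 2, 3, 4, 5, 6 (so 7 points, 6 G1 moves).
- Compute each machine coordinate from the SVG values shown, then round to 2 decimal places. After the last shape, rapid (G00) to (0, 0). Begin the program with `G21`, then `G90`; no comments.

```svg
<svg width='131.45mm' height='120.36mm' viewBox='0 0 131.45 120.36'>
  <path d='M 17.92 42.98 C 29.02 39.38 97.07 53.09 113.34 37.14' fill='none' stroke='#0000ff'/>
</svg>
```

G21
G90
G00 X17.92 Y77.38
M4 S274
G1 X27.71 Y77.95 F4857
G1 X43.98 Y76.95 F4857
G1 X63.69 Y75.67 F4857
G1 X83.84 Y75.42 F4857
G1 X101.39 Y77.50 F4857
G1 X113.34 Y83.22 F4857
M5
G00 X0.00 Y0.00

viewBox `0 0 131.45 120.36` with mm width/height → 1 unit = 1 mm. Flip: y_m = 120.36 − y_svg.

**Shape 1** — `<path>` cubic bezier, stroke `#0000ff` → engrave (S274, F4857). Control points (SVG): P0=(17.92,42.98), P1=(29.02,39.38), P2=(97.07,53.09), P3=(113.34,37.14); sampled at t=k/6. Machine vertices: (17.92,77.38) → (27.71,77.95) → (43.98,76.95) → (63.69,75.67) → (83.84,75.42) → (101.39,77.50) → (113.34,83.22). Open path.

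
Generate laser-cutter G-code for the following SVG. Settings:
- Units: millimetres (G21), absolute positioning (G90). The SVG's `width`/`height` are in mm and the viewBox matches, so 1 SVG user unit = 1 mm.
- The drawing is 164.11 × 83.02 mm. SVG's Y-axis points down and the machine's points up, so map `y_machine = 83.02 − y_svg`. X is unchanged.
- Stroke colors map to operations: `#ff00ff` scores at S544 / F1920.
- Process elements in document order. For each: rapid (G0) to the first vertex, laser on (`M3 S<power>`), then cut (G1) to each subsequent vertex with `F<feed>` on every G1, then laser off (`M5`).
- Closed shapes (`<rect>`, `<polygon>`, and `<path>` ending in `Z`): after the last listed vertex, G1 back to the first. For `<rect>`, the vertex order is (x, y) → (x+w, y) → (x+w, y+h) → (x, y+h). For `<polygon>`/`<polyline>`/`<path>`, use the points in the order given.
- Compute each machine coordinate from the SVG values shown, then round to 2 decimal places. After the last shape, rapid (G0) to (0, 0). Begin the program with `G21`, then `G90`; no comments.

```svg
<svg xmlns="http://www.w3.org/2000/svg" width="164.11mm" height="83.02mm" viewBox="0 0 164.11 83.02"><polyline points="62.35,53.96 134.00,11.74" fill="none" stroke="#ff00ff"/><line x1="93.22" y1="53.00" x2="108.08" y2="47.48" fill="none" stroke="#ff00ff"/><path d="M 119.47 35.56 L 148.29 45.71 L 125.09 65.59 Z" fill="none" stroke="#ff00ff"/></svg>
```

G21
G90
G0 X62.35 Y29.06
M3 S544
G1 X134.00 Y71.28 F1920
M5
G0 X93.22 Y30.02
M3 S544
G1 X108.08 Y35.54 F1920
M5
G0 X119.47 Y47.46
M3 S544
G1 X148.29 Y37.31 F1920
G1 X125.09 Y17.43 F1920
G1 X119.47 Y47.46 F1920
M5
G0 X0.00 Y0.00

viewBox `0 0 164.11 83.02` with mm width/height → 1 unit = 1 mm. Flip: y_m = 83.02 − y_svg.

**Shape 1** — `<polyline>` line segment, stroke `#ff00ff` → score (S544, F1920). Machine vertices: (62.35,29.06) → (134.00,71.28). Open path.

**Shape 2** — `<line>` line segment, stroke `#ff00ff` → score (S544, F1920). Machine vertices: (93.22,30.02) → (108.08,35.54). Open path.

**Shape 3** — `<path>` regular polygon, stroke `#ff00ff` → score (S544, F1920). Machine vertices: (119.47,47.46) → (148.29,37.31) → (125.09,17.43) → (119.47,47.46). Closed: final G1 returns to the first vertex.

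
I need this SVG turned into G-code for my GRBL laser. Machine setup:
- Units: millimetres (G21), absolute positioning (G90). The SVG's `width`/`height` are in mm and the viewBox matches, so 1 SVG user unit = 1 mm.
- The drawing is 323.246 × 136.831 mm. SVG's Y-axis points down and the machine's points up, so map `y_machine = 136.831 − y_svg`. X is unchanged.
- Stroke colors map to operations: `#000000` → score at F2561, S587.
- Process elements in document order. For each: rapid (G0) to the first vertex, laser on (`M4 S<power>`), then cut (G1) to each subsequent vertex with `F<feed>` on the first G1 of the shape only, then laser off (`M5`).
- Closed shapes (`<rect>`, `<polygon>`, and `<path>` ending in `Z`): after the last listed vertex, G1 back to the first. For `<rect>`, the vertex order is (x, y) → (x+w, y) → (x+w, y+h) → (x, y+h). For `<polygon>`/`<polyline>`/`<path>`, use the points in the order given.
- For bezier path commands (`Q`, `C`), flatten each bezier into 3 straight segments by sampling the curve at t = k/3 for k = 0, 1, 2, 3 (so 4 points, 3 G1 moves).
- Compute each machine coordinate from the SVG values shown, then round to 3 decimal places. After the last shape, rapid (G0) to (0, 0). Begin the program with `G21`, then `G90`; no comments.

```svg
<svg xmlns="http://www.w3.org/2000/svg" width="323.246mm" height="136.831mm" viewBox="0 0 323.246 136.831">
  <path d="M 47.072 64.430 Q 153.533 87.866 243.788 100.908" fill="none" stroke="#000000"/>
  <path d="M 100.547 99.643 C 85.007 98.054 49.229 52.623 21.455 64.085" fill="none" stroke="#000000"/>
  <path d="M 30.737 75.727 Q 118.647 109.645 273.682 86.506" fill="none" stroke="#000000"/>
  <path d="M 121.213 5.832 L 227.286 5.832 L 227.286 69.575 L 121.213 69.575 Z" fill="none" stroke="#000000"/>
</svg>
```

viewBox `0 0 323.246 136.831` with mm width/height → 1 unit = 1 mm. Flip: y_m = 136.831 − y_svg.

**Shape 1** — `<path>` quadratic bezier, stroke `#000000` → score (S587, F2561). Control points (SVG): P0=(47.072,64.430), P1=(153.533,87.866), P2=(243.788,100.908); sampled at t=k/3. Machine vertices: (47.072,72.401) → (116.245,57.932) → (181.817,45.773) → (243.788,35.923). Open path.

**Shape 2** — `<path>` cubic bezier, stroke `#000000` → score (S587, F2561). Control points (SVG): P0=(100.547,99.643), P1=(85.007,98.054), P2=(49.229,52.623), P3=(21.455,64.085); sampled at t=k/3. Machine vertices: (100.547,37.188) → (79.307,49.660) → (50.851,68.975) → (21.455,72.746). Open path.

**Shape 3** — `<path>` quadratic bezier, stroke `#000000` → score (S587, F2561). Control points (SVG): P0=(30.737,75.727), P1=(118.647,109.645), P2=(273.682,86.506); sampled at t=k/3. Machine vertices: (30.737,61.104) → (96.802,44.832) → (177.784,41.239) → (273.682,50.325). Open path.

**Shape 4** — `<path>` rectangle, stroke `#000000` → score (S587, F2561). Machine vertices: (121.213,130.999) → (227.286,130.999) → (227.286,67.256) → (121.213,67.256) → (121.213,130.999). Closed: final G1 returns to the first vertex.

G21
G90
G0 X47.072 Y72.401
M4 S587
G1 X116.245 Y57.932 F2561
G1 X181.817 Y45.773
G1 X243.788 Y35.923
M5
G0 X100.547 Y37.188
M4 S587
G1 X79.307 Y49.660 F2561
G1 X50.851 Y68.975
G1 X21.455 Y72.746
M5
G0 X30.737 Y61.104
M4 S587
G1 X96.802 Y44.832 F2561
G1 X177.784 Y41.239
G1 X273.682 Y50.325
M5
G0 X121.213 Y130.999
M4 S587
G1 X227.286 Y130.999 F2561
G1 X227.286 Y67.256
G1 X121.213 Y67.256
G1 X121.213 Y130.999
M5
G0 X0.000 Y0.000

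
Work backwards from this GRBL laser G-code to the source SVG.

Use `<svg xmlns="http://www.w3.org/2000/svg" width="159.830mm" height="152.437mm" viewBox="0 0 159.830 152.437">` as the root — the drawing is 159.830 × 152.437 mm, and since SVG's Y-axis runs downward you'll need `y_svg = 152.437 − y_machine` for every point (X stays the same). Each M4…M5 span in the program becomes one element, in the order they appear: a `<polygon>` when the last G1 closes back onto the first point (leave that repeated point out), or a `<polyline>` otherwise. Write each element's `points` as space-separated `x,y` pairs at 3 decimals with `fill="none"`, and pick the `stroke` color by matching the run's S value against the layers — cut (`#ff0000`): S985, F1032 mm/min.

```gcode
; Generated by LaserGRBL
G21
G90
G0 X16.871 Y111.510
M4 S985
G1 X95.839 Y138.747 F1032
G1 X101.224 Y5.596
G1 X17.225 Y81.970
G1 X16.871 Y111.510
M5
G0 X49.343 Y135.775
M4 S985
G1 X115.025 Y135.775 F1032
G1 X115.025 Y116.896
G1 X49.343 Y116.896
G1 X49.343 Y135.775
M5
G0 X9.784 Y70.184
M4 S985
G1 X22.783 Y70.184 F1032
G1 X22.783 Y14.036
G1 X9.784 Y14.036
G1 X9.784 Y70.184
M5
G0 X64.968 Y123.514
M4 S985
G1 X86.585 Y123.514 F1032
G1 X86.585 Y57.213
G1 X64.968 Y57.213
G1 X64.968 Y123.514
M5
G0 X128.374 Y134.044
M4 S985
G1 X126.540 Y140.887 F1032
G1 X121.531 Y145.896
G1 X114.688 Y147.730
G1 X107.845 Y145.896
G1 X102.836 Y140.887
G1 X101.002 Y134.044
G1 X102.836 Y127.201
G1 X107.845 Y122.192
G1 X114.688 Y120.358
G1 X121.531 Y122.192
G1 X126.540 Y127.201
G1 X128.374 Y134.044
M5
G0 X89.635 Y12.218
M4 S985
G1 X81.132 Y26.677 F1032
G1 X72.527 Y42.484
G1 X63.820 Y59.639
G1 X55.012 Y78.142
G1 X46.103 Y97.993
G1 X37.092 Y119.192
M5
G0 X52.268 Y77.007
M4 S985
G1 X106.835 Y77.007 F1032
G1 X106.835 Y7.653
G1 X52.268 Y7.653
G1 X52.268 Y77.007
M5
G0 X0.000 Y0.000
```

<svg xmlns="http://www.w3.org/2000/svg" width="159.830mm" height="152.437mm" viewBox="0 0 159.830 152.437">
  <polygon points="16.871,40.927 95.839,13.690 101.224,146.841 17.225,70.467" fill="none" stroke="#ff0000"/>
  <polygon points="49.343,16.662 115.025,16.662 115.025,35.541 49.343,35.541" fill="none" stroke="#ff0000"/>
  <polygon points="9.784,82.253 22.783,82.253 22.783,138.401 9.784,138.401" fill="none" stroke="#ff0000"/>
  <polygon points="64.968,28.923 86.585,28.923 86.585,95.224 64.968,95.224" fill="none" stroke="#ff0000"/>
  <polygon points="128.374,18.393 126.540,11.550 121.531,6.541 114.688,4.707 107.845,6.541 102.836,11.550 101.002,18.393 102.836,25.236 107.845,30.245 114.688,32.079 121.531,30.245 126.540,25.236" fill="none" stroke="#ff0000"/>
  <polyline points="89.635,140.219 81.132,125.760 72.527,109.953 63.820,92.798 55.012,74.295 46.103,54.444 37.092,33.245" fill="none" stroke="#ff0000"/>
  <polygon points="52.268,75.430 106.835,75.430 106.835,144.784 52.268,144.784" fill="none" stroke="#ff0000"/>
</svg>

Machine Y-up, SVG Y-down with viewBox height 152.437, so y_svg = 152.437 − y_machine; X carries over. Every run uses S985, so all elements get stroke `#ff0000` (cut).

Run 1: The run returns to its start, so emit a `<polygon>` with points (Y-flipped): 16.871,40.927 95.839,13.690 101.224,146.841 17.225,70.467.

Run 2: The run returns to its start, so emit a `<polygon>` with points (Y-flipped): 49.343,16.662 115.025,16.662 115.025,35.541 49.343,35.541.

Run 3: The run returns to its start, so emit a `<polygon>` with points (Y-flipped): 9.784,82.253 22.783,82.253 22.783,138.401 9.784,138.401.

Run 4: The run returns to its start, so emit a `<polygon>` with points (Y-flipped): 64.968,28.923 86.585,28.923 86.585,95.224 64.968,95.224.

Run 5: The run returns to its start, so emit a `<polygon>` with points (Y-flipped): 128.374,18.393 126.540,11.550 121.531,6.541 114.688,4.707 107.845,6.541 102.836,11.550 101.002,18.393 102.836,25.236 107.845,30.245 114.688,32.079 121.531,30.245 126.540,25.236.

Run 6: The run is open, so emit a `<polyline>` with points (Y-flipped): 89.635,140.219 81.132,125.760 72.527,109.953 63.820,92.798 55.012,74.295 46.103,54.444 37.092,33.245.

Run 7: The run returns to its start, so emit a `<polygon>` with points (Y-flipped): 52.268,75.430 106.835,75.430 106.835,144.784 52.268,144.784.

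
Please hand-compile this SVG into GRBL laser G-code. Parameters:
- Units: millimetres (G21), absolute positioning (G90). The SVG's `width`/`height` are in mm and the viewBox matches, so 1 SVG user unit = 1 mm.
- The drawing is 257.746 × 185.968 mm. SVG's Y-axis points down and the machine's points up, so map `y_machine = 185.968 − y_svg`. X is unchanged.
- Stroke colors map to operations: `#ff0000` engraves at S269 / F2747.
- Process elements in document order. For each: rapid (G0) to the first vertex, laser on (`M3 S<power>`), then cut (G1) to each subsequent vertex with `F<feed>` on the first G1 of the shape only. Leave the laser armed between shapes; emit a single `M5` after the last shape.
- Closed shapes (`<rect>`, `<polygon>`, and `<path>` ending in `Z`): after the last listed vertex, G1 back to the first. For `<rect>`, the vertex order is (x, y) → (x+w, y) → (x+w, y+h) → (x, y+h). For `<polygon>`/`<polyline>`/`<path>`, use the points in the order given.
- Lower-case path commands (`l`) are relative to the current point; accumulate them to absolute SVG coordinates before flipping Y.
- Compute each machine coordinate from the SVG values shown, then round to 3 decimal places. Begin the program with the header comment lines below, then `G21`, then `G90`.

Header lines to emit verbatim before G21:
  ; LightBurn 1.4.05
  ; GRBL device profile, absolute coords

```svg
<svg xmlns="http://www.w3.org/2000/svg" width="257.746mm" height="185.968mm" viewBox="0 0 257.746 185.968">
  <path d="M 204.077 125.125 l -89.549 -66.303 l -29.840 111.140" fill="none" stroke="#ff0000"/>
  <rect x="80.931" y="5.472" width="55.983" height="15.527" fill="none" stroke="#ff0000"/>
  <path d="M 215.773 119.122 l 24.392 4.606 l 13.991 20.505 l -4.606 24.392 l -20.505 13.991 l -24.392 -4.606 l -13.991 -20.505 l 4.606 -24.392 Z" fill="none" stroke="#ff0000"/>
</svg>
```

Since the viewBox matches the mm dimensions, user units are millimetres directly. The only transform is the Y-flip y_m = 185.968 − y_svg.

Shape 1 is a open polyline drawn with `<path>`. Its stroke #ff0000 means engrave at S269, F2747. After flipping Y the toolpath is (204.077,60.843) → (114.528,127.146) → (84.688,16.006).

Shape 2 is a rectangle drawn with `<rect>`. Its stroke #ff0000 means engrave at S269, F2747. After flipping Y the toolpath is (80.931,180.496) → (136.914,180.496) → (136.914,164.969) → (80.931,164.969) → (80.931,180.496), returning to the start.

Shape 3 is a regular polygon drawn with `<path>`. Its stroke #ff0000 means engrave at S269, F2747. After flipping Y the toolpath is (215.773,66.846) → (240.165,62.240) → (254.156,41.735) → (249.550,17.343) → (229.045,3.352) → (204.653,7.958) → (190.662,28.463) → (195.268,52.855) → (215.773,66.846), returning to the start.

; LightBurn 1.4.05
; GRBL device profile, absolute coords
G21
G90
G0 X204.077 Y60.843
M3 S269
G1 X114.528 Y127.146 F2747
G1 X84.688 Y16.006
G0 X80.931 Y180.496
M3 S269
G1 X136.914 Y180.496 F2747
G1 X136.914 Y164.969
G1 X80.931 Y164.969
G1 X80.931 Y180.496
G0 X215.773 Y66.846
M3 S269
G1 X240.165 Y62.240 F2747
G1 X254.156 Y41.735
G1 X249.550 Y17.343
G1 X229.045 Y3.352
G1 X204.653 Y7.958
G1 X190.662 Y28.463
G1 X195.268 Y52.855
G1 X215.773 Y66.846
M5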